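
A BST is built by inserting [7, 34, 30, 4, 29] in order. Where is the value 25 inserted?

Starting tree (level order): [7, 4, 34, None, None, 30, None, 29]
Insertion path: 7 -> 34 -> 30 -> 29
Result: insert 25 as left child of 29
Final tree (level order): [7, 4, 34, None, None, 30, None, 29, None, 25]


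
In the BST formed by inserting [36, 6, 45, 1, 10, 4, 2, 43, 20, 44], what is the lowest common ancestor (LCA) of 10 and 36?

Tree insertion order: [36, 6, 45, 1, 10, 4, 2, 43, 20, 44]
Tree (level-order array): [36, 6, 45, 1, 10, 43, None, None, 4, None, 20, None, 44, 2]
In a BST, the LCA of p=10, q=36 is the first node v on the
root-to-leaf path with p <= v <= q (go left if both < v, right if both > v).
Walk from root:
  at 36: 10 <= 36 <= 36, this is the LCA
LCA = 36


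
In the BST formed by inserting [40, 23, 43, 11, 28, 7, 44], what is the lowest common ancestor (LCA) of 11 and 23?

Tree insertion order: [40, 23, 43, 11, 28, 7, 44]
Tree (level-order array): [40, 23, 43, 11, 28, None, 44, 7]
In a BST, the LCA of p=11, q=23 is the first node v on the
root-to-leaf path with p <= v <= q (go left if both < v, right if both > v).
Walk from root:
  at 40: both 11 and 23 < 40, go left
  at 23: 11 <= 23 <= 23, this is the LCA
LCA = 23


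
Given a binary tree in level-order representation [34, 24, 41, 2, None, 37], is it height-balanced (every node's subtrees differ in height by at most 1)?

Tree (level-order array): [34, 24, 41, 2, None, 37]
Definition: a tree is height-balanced if, at every node, |h(left) - h(right)| <= 1 (empty subtree has height -1).
Bottom-up per-node check:
  node 2: h_left=-1, h_right=-1, diff=0 [OK], height=0
  node 24: h_left=0, h_right=-1, diff=1 [OK], height=1
  node 37: h_left=-1, h_right=-1, diff=0 [OK], height=0
  node 41: h_left=0, h_right=-1, diff=1 [OK], height=1
  node 34: h_left=1, h_right=1, diff=0 [OK], height=2
All nodes satisfy the balance condition.
Result: Balanced


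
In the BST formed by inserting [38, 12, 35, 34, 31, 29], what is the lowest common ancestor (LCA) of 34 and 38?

Tree insertion order: [38, 12, 35, 34, 31, 29]
Tree (level-order array): [38, 12, None, None, 35, 34, None, 31, None, 29]
In a BST, the LCA of p=34, q=38 is the first node v on the
root-to-leaf path with p <= v <= q (go left if both < v, right if both > v).
Walk from root:
  at 38: 34 <= 38 <= 38, this is the LCA
LCA = 38


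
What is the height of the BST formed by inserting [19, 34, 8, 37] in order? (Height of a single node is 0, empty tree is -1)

Insertion order: [19, 34, 8, 37]
Tree (level-order array): [19, 8, 34, None, None, None, 37]
Compute height bottom-up (empty subtree = -1):
  height(8) = 1 + max(-1, -1) = 0
  height(37) = 1 + max(-1, -1) = 0
  height(34) = 1 + max(-1, 0) = 1
  height(19) = 1 + max(0, 1) = 2
Height = 2


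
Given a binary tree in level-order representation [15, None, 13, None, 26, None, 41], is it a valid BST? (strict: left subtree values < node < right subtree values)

Level-order array: [15, None, 13, None, 26, None, 41]
Validate using subtree bounds (lo, hi): at each node, require lo < value < hi,
then recurse left with hi=value and right with lo=value.
Preorder trace (stopping at first violation):
  at node 15 with bounds (-inf, +inf): OK
  at node 13 with bounds (15, +inf): VIOLATION
Node 13 violates its bound: not (15 < 13 < +inf).
Result: Not a valid BST


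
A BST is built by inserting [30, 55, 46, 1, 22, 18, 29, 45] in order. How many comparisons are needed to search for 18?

Search path for 18: 30 -> 1 -> 22 -> 18
Found: True
Comparisons: 4


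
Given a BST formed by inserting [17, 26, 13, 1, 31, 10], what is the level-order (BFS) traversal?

Tree insertion order: [17, 26, 13, 1, 31, 10]
Tree (level-order array): [17, 13, 26, 1, None, None, 31, None, 10]
BFS from the root, enqueuing left then right child of each popped node:
  queue [17] -> pop 17, enqueue [13, 26], visited so far: [17]
  queue [13, 26] -> pop 13, enqueue [1], visited so far: [17, 13]
  queue [26, 1] -> pop 26, enqueue [31], visited so far: [17, 13, 26]
  queue [1, 31] -> pop 1, enqueue [10], visited so far: [17, 13, 26, 1]
  queue [31, 10] -> pop 31, enqueue [none], visited so far: [17, 13, 26, 1, 31]
  queue [10] -> pop 10, enqueue [none], visited so far: [17, 13, 26, 1, 31, 10]
Result: [17, 13, 26, 1, 31, 10]


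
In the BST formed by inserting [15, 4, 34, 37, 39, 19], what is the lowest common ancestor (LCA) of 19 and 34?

Tree insertion order: [15, 4, 34, 37, 39, 19]
Tree (level-order array): [15, 4, 34, None, None, 19, 37, None, None, None, 39]
In a BST, the LCA of p=19, q=34 is the first node v on the
root-to-leaf path with p <= v <= q (go left if both < v, right if both > v).
Walk from root:
  at 15: both 19 and 34 > 15, go right
  at 34: 19 <= 34 <= 34, this is the LCA
LCA = 34


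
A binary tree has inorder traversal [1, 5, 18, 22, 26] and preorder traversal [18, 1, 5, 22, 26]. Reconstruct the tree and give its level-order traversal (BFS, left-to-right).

Inorder:  [1, 5, 18, 22, 26]
Preorder: [18, 1, 5, 22, 26]
Algorithm: preorder visits root first, so consume preorder in order;
for each root, split the current inorder slice at that value into
left-subtree inorder and right-subtree inorder, then recurse.
Recursive splits:
  root=18; inorder splits into left=[1, 5], right=[22, 26]
  root=1; inorder splits into left=[], right=[5]
  root=5; inorder splits into left=[], right=[]
  root=22; inorder splits into left=[], right=[26]
  root=26; inorder splits into left=[], right=[]
Reconstructed level-order: [18, 1, 22, 5, 26]


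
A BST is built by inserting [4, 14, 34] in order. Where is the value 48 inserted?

Starting tree (level order): [4, None, 14, None, 34]
Insertion path: 4 -> 14 -> 34
Result: insert 48 as right child of 34
Final tree (level order): [4, None, 14, None, 34, None, 48]


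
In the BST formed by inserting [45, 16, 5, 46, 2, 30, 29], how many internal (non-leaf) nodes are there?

Tree built from: [45, 16, 5, 46, 2, 30, 29]
Tree (level-order array): [45, 16, 46, 5, 30, None, None, 2, None, 29]
Rule: An internal node has at least one child.
Per-node child counts:
  node 45: 2 child(ren)
  node 16: 2 child(ren)
  node 5: 1 child(ren)
  node 2: 0 child(ren)
  node 30: 1 child(ren)
  node 29: 0 child(ren)
  node 46: 0 child(ren)
Matching nodes: [45, 16, 5, 30]
Count of internal (non-leaf) nodes: 4


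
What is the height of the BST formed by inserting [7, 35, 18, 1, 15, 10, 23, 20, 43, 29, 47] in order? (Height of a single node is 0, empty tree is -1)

Insertion order: [7, 35, 18, 1, 15, 10, 23, 20, 43, 29, 47]
Tree (level-order array): [7, 1, 35, None, None, 18, 43, 15, 23, None, 47, 10, None, 20, 29]
Compute height bottom-up (empty subtree = -1):
  height(1) = 1 + max(-1, -1) = 0
  height(10) = 1 + max(-1, -1) = 0
  height(15) = 1 + max(0, -1) = 1
  height(20) = 1 + max(-1, -1) = 0
  height(29) = 1 + max(-1, -1) = 0
  height(23) = 1 + max(0, 0) = 1
  height(18) = 1 + max(1, 1) = 2
  height(47) = 1 + max(-1, -1) = 0
  height(43) = 1 + max(-1, 0) = 1
  height(35) = 1 + max(2, 1) = 3
  height(7) = 1 + max(0, 3) = 4
Height = 4


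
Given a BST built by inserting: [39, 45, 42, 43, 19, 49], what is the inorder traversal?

Tree insertion order: [39, 45, 42, 43, 19, 49]
Tree (level-order array): [39, 19, 45, None, None, 42, 49, None, 43]
Inorder traversal: [19, 39, 42, 43, 45, 49]


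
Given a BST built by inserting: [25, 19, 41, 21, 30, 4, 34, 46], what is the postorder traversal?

Tree insertion order: [25, 19, 41, 21, 30, 4, 34, 46]
Tree (level-order array): [25, 19, 41, 4, 21, 30, 46, None, None, None, None, None, 34]
Postorder traversal: [4, 21, 19, 34, 30, 46, 41, 25]


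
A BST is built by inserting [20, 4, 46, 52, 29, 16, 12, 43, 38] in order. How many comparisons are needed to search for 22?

Search path for 22: 20 -> 46 -> 29
Found: False
Comparisons: 3


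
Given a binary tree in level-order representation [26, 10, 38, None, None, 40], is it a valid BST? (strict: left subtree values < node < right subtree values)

Level-order array: [26, 10, 38, None, None, 40]
Validate using subtree bounds (lo, hi): at each node, require lo < value < hi,
then recurse left with hi=value and right with lo=value.
Preorder trace (stopping at first violation):
  at node 26 with bounds (-inf, +inf): OK
  at node 10 with bounds (-inf, 26): OK
  at node 38 with bounds (26, +inf): OK
  at node 40 with bounds (26, 38): VIOLATION
Node 40 violates its bound: not (26 < 40 < 38).
Result: Not a valid BST


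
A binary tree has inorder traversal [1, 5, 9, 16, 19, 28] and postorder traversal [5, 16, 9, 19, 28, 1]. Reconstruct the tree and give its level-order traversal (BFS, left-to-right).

Inorder:   [1, 5, 9, 16, 19, 28]
Postorder: [5, 16, 9, 19, 28, 1]
Algorithm: postorder visits root last, so walk postorder right-to-left;
each value is the root of the current inorder slice — split it at that
value, recurse on the right subtree first, then the left.
Recursive splits:
  root=1; inorder splits into left=[], right=[5, 9, 16, 19, 28]
  root=28; inorder splits into left=[5, 9, 16, 19], right=[]
  root=19; inorder splits into left=[5, 9, 16], right=[]
  root=9; inorder splits into left=[5], right=[16]
  root=16; inorder splits into left=[], right=[]
  root=5; inorder splits into left=[], right=[]
Reconstructed level-order: [1, 28, 19, 9, 5, 16]


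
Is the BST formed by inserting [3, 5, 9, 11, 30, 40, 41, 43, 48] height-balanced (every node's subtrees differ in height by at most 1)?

Tree (level-order array): [3, None, 5, None, 9, None, 11, None, 30, None, 40, None, 41, None, 43, None, 48]
Definition: a tree is height-balanced if, at every node, |h(left) - h(right)| <= 1 (empty subtree has height -1).
Bottom-up per-node check:
  node 48: h_left=-1, h_right=-1, diff=0 [OK], height=0
  node 43: h_left=-1, h_right=0, diff=1 [OK], height=1
  node 41: h_left=-1, h_right=1, diff=2 [FAIL (|-1-1|=2 > 1)], height=2
  node 40: h_left=-1, h_right=2, diff=3 [FAIL (|-1-2|=3 > 1)], height=3
  node 30: h_left=-1, h_right=3, diff=4 [FAIL (|-1-3|=4 > 1)], height=4
  node 11: h_left=-1, h_right=4, diff=5 [FAIL (|-1-4|=5 > 1)], height=5
  node 9: h_left=-1, h_right=5, diff=6 [FAIL (|-1-5|=6 > 1)], height=6
  node 5: h_left=-1, h_right=6, diff=7 [FAIL (|-1-6|=7 > 1)], height=7
  node 3: h_left=-1, h_right=7, diff=8 [FAIL (|-1-7|=8 > 1)], height=8
Node 41 violates the condition: |-1 - 1| = 2 > 1.
Result: Not balanced


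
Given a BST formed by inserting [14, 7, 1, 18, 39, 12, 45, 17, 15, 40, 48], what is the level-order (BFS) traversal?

Tree insertion order: [14, 7, 1, 18, 39, 12, 45, 17, 15, 40, 48]
Tree (level-order array): [14, 7, 18, 1, 12, 17, 39, None, None, None, None, 15, None, None, 45, None, None, 40, 48]
BFS from the root, enqueuing left then right child of each popped node:
  queue [14] -> pop 14, enqueue [7, 18], visited so far: [14]
  queue [7, 18] -> pop 7, enqueue [1, 12], visited so far: [14, 7]
  queue [18, 1, 12] -> pop 18, enqueue [17, 39], visited so far: [14, 7, 18]
  queue [1, 12, 17, 39] -> pop 1, enqueue [none], visited so far: [14, 7, 18, 1]
  queue [12, 17, 39] -> pop 12, enqueue [none], visited so far: [14, 7, 18, 1, 12]
  queue [17, 39] -> pop 17, enqueue [15], visited so far: [14, 7, 18, 1, 12, 17]
  queue [39, 15] -> pop 39, enqueue [45], visited so far: [14, 7, 18, 1, 12, 17, 39]
  queue [15, 45] -> pop 15, enqueue [none], visited so far: [14, 7, 18, 1, 12, 17, 39, 15]
  queue [45] -> pop 45, enqueue [40, 48], visited so far: [14, 7, 18, 1, 12, 17, 39, 15, 45]
  queue [40, 48] -> pop 40, enqueue [none], visited so far: [14, 7, 18, 1, 12, 17, 39, 15, 45, 40]
  queue [48] -> pop 48, enqueue [none], visited so far: [14, 7, 18, 1, 12, 17, 39, 15, 45, 40, 48]
Result: [14, 7, 18, 1, 12, 17, 39, 15, 45, 40, 48]


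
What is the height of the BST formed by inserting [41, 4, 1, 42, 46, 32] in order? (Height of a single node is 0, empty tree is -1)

Insertion order: [41, 4, 1, 42, 46, 32]
Tree (level-order array): [41, 4, 42, 1, 32, None, 46]
Compute height bottom-up (empty subtree = -1):
  height(1) = 1 + max(-1, -1) = 0
  height(32) = 1 + max(-1, -1) = 0
  height(4) = 1 + max(0, 0) = 1
  height(46) = 1 + max(-1, -1) = 0
  height(42) = 1 + max(-1, 0) = 1
  height(41) = 1 + max(1, 1) = 2
Height = 2


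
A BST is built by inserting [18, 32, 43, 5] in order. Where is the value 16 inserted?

Starting tree (level order): [18, 5, 32, None, None, None, 43]
Insertion path: 18 -> 5
Result: insert 16 as right child of 5
Final tree (level order): [18, 5, 32, None, 16, None, 43]


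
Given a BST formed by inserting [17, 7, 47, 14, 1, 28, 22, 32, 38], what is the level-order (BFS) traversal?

Tree insertion order: [17, 7, 47, 14, 1, 28, 22, 32, 38]
Tree (level-order array): [17, 7, 47, 1, 14, 28, None, None, None, None, None, 22, 32, None, None, None, 38]
BFS from the root, enqueuing left then right child of each popped node:
  queue [17] -> pop 17, enqueue [7, 47], visited so far: [17]
  queue [7, 47] -> pop 7, enqueue [1, 14], visited so far: [17, 7]
  queue [47, 1, 14] -> pop 47, enqueue [28], visited so far: [17, 7, 47]
  queue [1, 14, 28] -> pop 1, enqueue [none], visited so far: [17, 7, 47, 1]
  queue [14, 28] -> pop 14, enqueue [none], visited so far: [17, 7, 47, 1, 14]
  queue [28] -> pop 28, enqueue [22, 32], visited so far: [17, 7, 47, 1, 14, 28]
  queue [22, 32] -> pop 22, enqueue [none], visited so far: [17, 7, 47, 1, 14, 28, 22]
  queue [32] -> pop 32, enqueue [38], visited so far: [17, 7, 47, 1, 14, 28, 22, 32]
  queue [38] -> pop 38, enqueue [none], visited so far: [17, 7, 47, 1, 14, 28, 22, 32, 38]
Result: [17, 7, 47, 1, 14, 28, 22, 32, 38]


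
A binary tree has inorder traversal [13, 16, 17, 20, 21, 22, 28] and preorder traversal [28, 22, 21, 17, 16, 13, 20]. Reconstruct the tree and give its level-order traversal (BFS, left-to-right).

Inorder:  [13, 16, 17, 20, 21, 22, 28]
Preorder: [28, 22, 21, 17, 16, 13, 20]
Algorithm: preorder visits root first, so consume preorder in order;
for each root, split the current inorder slice at that value into
left-subtree inorder and right-subtree inorder, then recurse.
Recursive splits:
  root=28; inorder splits into left=[13, 16, 17, 20, 21, 22], right=[]
  root=22; inorder splits into left=[13, 16, 17, 20, 21], right=[]
  root=21; inorder splits into left=[13, 16, 17, 20], right=[]
  root=17; inorder splits into left=[13, 16], right=[20]
  root=16; inorder splits into left=[13], right=[]
  root=13; inorder splits into left=[], right=[]
  root=20; inorder splits into left=[], right=[]
Reconstructed level-order: [28, 22, 21, 17, 16, 20, 13]


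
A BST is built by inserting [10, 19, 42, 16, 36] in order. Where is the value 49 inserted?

Starting tree (level order): [10, None, 19, 16, 42, None, None, 36]
Insertion path: 10 -> 19 -> 42
Result: insert 49 as right child of 42
Final tree (level order): [10, None, 19, 16, 42, None, None, 36, 49]


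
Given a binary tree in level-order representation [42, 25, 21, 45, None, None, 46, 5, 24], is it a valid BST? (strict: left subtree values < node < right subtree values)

Level-order array: [42, 25, 21, 45, None, None, 46, 5, 24]
Validate using subtree bounds (lo, hi): at each node, require lo < value < hi,
then recurse left with hi=value and right with lo=value.
Preorder trace (stopping at first violation):
  at node 42 with bounds (-inf, +inf): OK
  at node 25 with bounds (-inf, 42): OK
  at node 45 with bounds (-inf, 25): VIOLATION
Node 45 violates its bound: not (-inf < 45 < 25).
Result: Not a valid BST


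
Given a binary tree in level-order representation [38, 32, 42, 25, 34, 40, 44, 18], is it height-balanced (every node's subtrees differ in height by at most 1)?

Tree (level-order array): [38, 32, 42, 25, 34, 40, 44, 18]
Definition: a tree is height-balanced if, at every node, |h(left) - h(right)| <= 1 (empty subtree has height -1).
Bottom-up per-node check:
  node 18: h_left=-1, h_right=-1, diff=0 [OK], height=0
  node 25: h_left=0, h_right=-1, diff=1 [OK], height=1
  node 34: h_left=-1, h_right=-1, diff=0 [OK], height=0
  node 32: h_left=1, h_right=0, diff=1 [OK], height=2
  node 40: h_left=-1, h_right=-1, diff=0 [OK], height=0
  node 44: h_left=-1, h_right=-1, diff=0 [OK], height=0
  node 42: h_left=0, h_right=0, diff=0 [OK], height=1
  node 38: h_left=2, h_right=1, diff=1 [OK], height=3
All nodes satisfy the balance condition.
Result: Balanced


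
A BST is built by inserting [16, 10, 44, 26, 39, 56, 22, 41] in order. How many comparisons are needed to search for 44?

Search path for 44: 16 -> 44
Found: True
Comparisons: 2


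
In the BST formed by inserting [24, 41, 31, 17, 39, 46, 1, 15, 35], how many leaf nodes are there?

Tree built from: [24, 41, 31, 17, 39, 46, 1, 15, 35]
Tree (level-order array): [24, 17, 41, 1, None, 31, 46, None, 15, None, 39, None, None, None, None, 35]
Rule: A leaf has 0 children.
Per-node child counts:
  node 24: 2 child(ren)
  node 17: 1 child(ren)
  node 1: 1 child(ren)
  node 15: 0 child(ren)
  node 41: 2 child(ren)
  node 31: 1 child(ren)
  node 39: 1 child(ren)
  node 35: 0 child(ren)
  node 46: 0 child(ren)
Matching nodes: [15, 35, 46]
Count of leaf nodes: 3


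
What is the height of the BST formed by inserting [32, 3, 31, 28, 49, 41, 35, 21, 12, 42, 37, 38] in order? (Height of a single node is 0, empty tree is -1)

Insertion order: [32, 3, 31, 28, 49, 41, 35, 21, 12, 42, 37, 38]
Tree (level-order array): [32, 3, 49, None, 31, 41, None, 28, None, 35, 42, 21, None, None, 37, None, None, 12, None, None, 38]
Compute height bottom-up (empty subtree = -1):
  height(12) = 1 + max(-1, -1) = 0
  height(21) = 1 + max(0, -1) = 1
  height(28) = 1 + max(1, -1) = 2
  height(31) = 1 + max(2, -1) = 3
  height(3) = 1 + max(-1, 3) = 4
  height(38) = 1 + max(-1, -1) = 0
  height(37) = 1 + max(-1, 0) = 1
  height(35) = 1 + max(-1, 1) = 2
  height(42) = 1 + max(-1, -1) = 0
  height(41) = 1 + max(2, 0) = 3
  height(49) = 1 + max(3, -1) = 4
  height(32) = 1 + max(4, 4) = 5
Height = 5


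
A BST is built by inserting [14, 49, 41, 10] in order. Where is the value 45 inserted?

Starting tree (level order): [14, 10, 49, None, None, 41]
Insertion path: 14 -> 49 -> 41
Result: insert 45 as right child of 41
Final tree (level order): [14, 10, 49, None, None, 41, None, None, 45]


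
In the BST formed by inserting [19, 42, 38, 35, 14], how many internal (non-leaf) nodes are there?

Tree built from: [19, 42, 38, 35, 14]
Tree (level-order array): [19, 14, 42, None, None, 38, None, 35]
Rule: An internal node has at least one child.
Per-node child counts:
  node 19: 2 child(ren)
  node 14: 0 child(ren)
  node 42: 1 child(ren)
  node 38: 1 child(ren)
  node 35: 0 child(ren)
Matching nodes: [19, 42, 38]
Count of internal (non-leaf) nodes: 3


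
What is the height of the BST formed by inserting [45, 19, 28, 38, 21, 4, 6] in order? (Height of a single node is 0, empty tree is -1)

Insertion order: [45, 19, 28, 38, 21, 4, 6]
Tree (level-order array): [45, 19, None, 4, 28, None, 6, 21, 38]
Compute height bottom-up (empty subtree = -1):
  height(6) = 1 + max(-1, -1) = 0
  height(4) = 1 + max(-1, 0) = 1
  height(21) = 1 + max(-1, -1) = 0
  height(38) = 1 + max(-1, -1) = 0
  height(28) = 1 + max(0, 0) = 1
  height(19) = 1 + max(1, 1) = 2
  height(45) = 1 + max(2, -1) = 3
Height = 3


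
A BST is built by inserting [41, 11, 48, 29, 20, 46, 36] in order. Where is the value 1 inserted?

Starting tree (level order): [41, 11, 48, None, 29, 46, None, 20, 36]
Insertion path: 41 -> 11
Result: insert 1 as left child of 11
Final tree (level order): [41, 11, 48, 1, 29, 46, None, None, None, 20, 36]


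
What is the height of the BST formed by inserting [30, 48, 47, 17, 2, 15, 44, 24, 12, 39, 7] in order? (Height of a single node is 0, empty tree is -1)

Insertion order: [30, 48, 47, 17, 2, 15, 44, 24, 12, 39, 7]
Tree (level-order array): [30, 17, 48, 2, 24, 47, None, None, 15, None, None, 44, None, 12, None, 39, None, 7]
Compute height bottom-up (empty subtree = -1):
  height(7) = 1 + max(-1, -1) = 0
  height(12) = 1 + max(0, -1) = 1
  height(15) = 1 + max(1, -1) = 2
  height(2) = 1 + max(-1, 2) = 3
  height(24) = 1 + max(-1, -1) = 0
  height(17) = 1 + max(3, 0) = 4
  height(39) = 1 + max(-1, -1) = 0
  height(44) = 1 + max(0, -1) = 1
  height(47) = 1 + max(1, -1) = 2
  height(48) = 1 + max(2, -1) = 3
  height(30) = 1 + max(4, 3) = 5
Height = 5


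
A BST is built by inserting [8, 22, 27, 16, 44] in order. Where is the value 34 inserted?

Starting tree (level order): [8, None, 22, 16, 27, None, None, None, 44]
Insertion path: 8 -> 22 -> 27 -> 44
Result: insert 34 as left child of 44
Final tree (level order): [8, None, 22, 16, 27, None, None, None, 44, 34]


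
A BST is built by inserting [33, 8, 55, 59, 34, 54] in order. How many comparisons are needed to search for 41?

Search path for 41: 33 -> 55 -> 34 -> 54
Found: False
Comparisons: 4


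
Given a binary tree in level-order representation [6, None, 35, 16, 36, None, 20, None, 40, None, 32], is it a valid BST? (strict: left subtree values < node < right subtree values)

Level-order array: [6, None, 35, 16, 36, None, 20, None, 40, None, 32]
Validate using subtree bounds (lo, hi): at each node, require lo < value < hi,
then recurse left with hi=value and right with lo=value.
Preorder trace (stopping at first violation):
  at node 6 with bounds (-inf, +inf): OK
  at node 35 with bounds (6, +inf): OK
  at node 16 with bounds (6, 35): OK
  at node 20 with bounds (16, 35): OK
  at node 32 with bounds (20, 35): OK
  at node 36 with bounds (35, +inf): OK
  at node 40 with bounds (36, +inf): OK
No violation found at any node.
Result: Valid BST


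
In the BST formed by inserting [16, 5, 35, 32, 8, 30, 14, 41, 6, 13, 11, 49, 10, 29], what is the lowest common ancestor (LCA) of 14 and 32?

Tree insertion order: [16, 5, 35, 32, 8, 30, 14, 41, 6, 13, 11, 49, 10, 29]
Tree (level-order array): [16, 5, 35, None, 8, 32, 41, 6, 14, 30, None, None, 49, None, None, 13, None, 29, None, None, None, 11, None, None, None, 10]
In a BST, the LCA of p=14, q=32 is the first node v on the
root-to-leaf path with p <= v <= q (go left if both < v, right if both > v).
Walk from root:
  at 16: 14 <= 16 <= 32, this is the LCA
LCA = 16


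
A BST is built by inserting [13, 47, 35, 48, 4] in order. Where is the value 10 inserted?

Starting tree (level order): [13, 4, 47, None, None, 35, 48]
Insertion path: 13 -> 4
Result: insert 10 as right child of 4
Final tree (level order): [13, 4, 47, None, 10, 35, 48]


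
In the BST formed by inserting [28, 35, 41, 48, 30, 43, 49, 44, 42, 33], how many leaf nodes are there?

Tree built from: [28, 35, 41, 48, 30, 43, 49, 44, 42, 33]
Tree (level-order array): [28, None, 35, 30, 41, None, 33, None, 48, None, None, 43, 49, 42, 44]
Rule: A leaf has 0 children.
Per-node child counts:
  node 28: 1 child(ren)
  node 35: 2 child(ren)
  node 30: 1 child(ren)
  node 33: 0 child(ren)
  node 41: 1 child(ren)
  node 48: 2 child(ren)
  node 43: 2 child(ren)
  node 42: 0 child(ren)
  node 44: 0 child(ren)
  node 49: 0 child(ren)
Matching nodes: [33, 42, 44, 49]
Count of leaf nodes: 4


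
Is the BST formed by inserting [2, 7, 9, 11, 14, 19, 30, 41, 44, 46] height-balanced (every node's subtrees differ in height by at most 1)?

Tree (level-order array): [2, None, 7, None, 9, None, 11, None, 14, None, 19, None, 30, None, 41, None, 44, None, 46]
Definition: a tree is height-balanced if, at every node, |h(left) - h(right)| <= 1 (empty subtree has height -1).
Bottom-up per-node check:
  node 46: h_left=-1, h_right=-1, diff=0 [OK], height=0
  node 44: h_left=-1, h_right=0, diff=1 [OK], height=1
  node 41: h_left=-1, h_right=1, diff=2 [FAIL (|-1-1|=2 > 1)], height=2
  node 30: h_left=-1, h_right=2, diff=3 [FAIL (|-1-2|=3 > 1)], height=3
  node 19: h_left=-1, h_right=3, diff=4 [FAIL (|-1-3|=4 > 1)], height=4
  node 14: h_left=-1, h_right=4, diff=5 [FAIL (|-1-4|=5 > 1)], height=5
  node 11: h_left=-1, h_right=5, diff=6 [FAIL (|-1-5|=6 > 1)], height=6
  node 9: h_left=-1, h_right=6, diff=7 [FAIL (|-1-6|=7 > 1)], height=7
  node 7: h_left=-1, h_right=7, diff=8 [FAIL (|-1-7|=8 > 1)], height=8
  node 2: h_left=-1, h_right=8, diff=9 [FAIL (|-1-8|=9 > 1)], height=9
Node 41 violates the condition: |-1 - 1| = 2 > 1.
Result: Not balanced


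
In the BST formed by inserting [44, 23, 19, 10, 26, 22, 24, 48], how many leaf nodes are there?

Tree built from: [44, 23, 19, 10, 26, 22, 24, 48]
Tree (level-order array): [44, 23, 48, 19, 26, None, None, 10, 22, 24]
Rule: A leaf has 0 children.
Per-node child counts:
  node 44: 2 child(ren)
  node 23: 2 child(ren)
  node 19: 2 child(ren)
  node 10: 0 child(ren)
  node 22: 0 child(ren)
  node 26: 1 child(ren)
  node 24: 0 child(ren)
  node 48: 0 child(ren)
Matching nodes: [10, 22, 24, 48]
Count of leaf nodes: 4


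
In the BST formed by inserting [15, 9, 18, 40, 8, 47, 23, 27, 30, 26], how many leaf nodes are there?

Tree built from: [15, 9, 18, 40, 8, 47, 23, 27, 30, 26]
Tree (level-order array): [15, 9, 18, 8, None, None, 40, None, None, 23, 47, None, 27, None, None, 26, 30]
Rule: A leaf has 0 children.
Per-node child counts:
  node 15: 2 child(ren)
  node 9: 1 child(ren)
  node 8: 0 child(ren)
  node 18: 1 child(ren)
  node 40: 2 child(ren)
  node 23: 1 child(ren)
  node 27: 2 child(ren)
  node 26: 0 child(ren)
  node 30: 0 child(ren)
  node 47: 0 child(ren)
Matching nodes: [8, 26, 30, 47]
Count of leaf nodes: 4


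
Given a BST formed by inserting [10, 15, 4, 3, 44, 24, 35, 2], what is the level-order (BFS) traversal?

Tree insertion order: [10, 15, 4, 3, 44, 24, 35, 2]
Tree (level-order array): [10, 4, 15, 3, None, None, 44, 2, None, 24, None, None, None, None, 35]
BFS from the root, enqueuing left then right child of each popped node:
  queue [10] -> pop 10, enqueue [4, 15], visited so far: [10]
  queue [4, 15] -> pop 4, enqueue [3], visited so far: [10, 4]
  queue [15, 3] -> pop 15, enqueue [44], visited so far: [10, 4, 15]
  queue [3, 44] -> pop 3, enqueue [2], visited so far: [10, 4, 15, 3]
  queue [44, 2] -> pop 44, enqueue [24], visited so far: [10, 4, 15, 3, 44]
  queue [2, 24] -> pop 2, enqueue [none], visited so far: [10, 4, 15, 3, 44, 2]
  queue [24] -> pop 24, enqueue [35], visited so far: [10, 4, 15, 3, 44, 2, 24]
  queue [35] -> pop 35, enqueue [none], visited so far: [10, 4, 15, 3, 44, 2, 24, 35]
Result: [10, 4, 15, 3, 44, 2, 24, 35]


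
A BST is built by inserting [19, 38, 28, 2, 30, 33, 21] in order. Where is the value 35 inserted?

Starting tree (level order): [19, 2, 38, None, None, 28, None, 21, 30, None, None, None, 33]
Insertion path: 19 -> 38 -> 28 -> 30 -> 33
Result: insert 35 as right child of 33
Final tree (level order): [19, 2, 38, None, None, 28, None, 21, 30, None, None, None, 33, None, 35]


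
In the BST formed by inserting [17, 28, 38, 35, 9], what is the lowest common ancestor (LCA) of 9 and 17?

Tree insertion order: [17, 28, 38, 35, 9]
Tree (level-order array): [17, 9, 28, None, None, None, 38, 35]
In a BST, the LCA of p=9, q=17 is the first node v on the
root-to-leaf path with p <= v <= q (go left if both < v, right if both > v).
Walk from root:
  at 17: 9 <= 17 <= 17, this is the LCA
LCA = 17


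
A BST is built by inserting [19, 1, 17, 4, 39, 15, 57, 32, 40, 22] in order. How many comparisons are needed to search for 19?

Search path for 19: 19
Found: True
Comparisons: 1


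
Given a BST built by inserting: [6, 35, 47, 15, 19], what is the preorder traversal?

Tree insertion order: [6, 35, 47, 15, 19]
Tree (level-order array): [6, None, 35, 15, 47, None, 19]
Preorder traversal: [6, 35, 15, 19, 47]


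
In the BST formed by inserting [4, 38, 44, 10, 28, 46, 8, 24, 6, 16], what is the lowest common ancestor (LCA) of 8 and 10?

Tree insertion order: [4, 38, 44, 10, 28, 46, 8, 24, 6, 16]
Tree (level-order array): [4, None, 38, 10, 44, 8, 28, None, 46, 6, None, 24, None, None, None, None, None, 16]
In a BST, the LCA of p=8, q=10 is the first node v on the
root-to-leaf path with p <= v <= q (go left if both < v, right if both > v).
Walk from root:
  at 4: both 8 and 10 > 4, go right
  at 38: both 8 and 10 < 38, go left
  at 10: 8 <= 10 <= 10, this is the LCA
LCA = 10


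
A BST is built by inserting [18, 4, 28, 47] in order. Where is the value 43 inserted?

Starting tree (level order): [18, 4, 28, None, None, None, 47]
Insertion path: 18 -> 28 -> 47
Result: insert 43 as left child of 47
Final tree (level order): [18, 4, 28, None, None, None, 47, 43]


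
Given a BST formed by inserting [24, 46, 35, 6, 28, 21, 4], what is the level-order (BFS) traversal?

Tree insertion order: [24, 46, 35, 6, 28, 21, 4]
Tree (level-order array): [24, 6, 46, 4, 21, 35, None, None, None, None, None, 28]
BFS from the root, enqueuing left then right child of each popped node:
  queue [24] -> pop 24, enqueue [6, 46], visited so far: [24]
  queue [6, 46] -> pop 6, enqueue [4, 21], visited so far: [24, 6]
  queue [46, 4, 21] -> pop 46, enqueue [35], visited so far: [24, 6, 46]
  queue [4, 21, 35] -> pop 4, enqueue [none], visited so far: [24, 6, 46, 4]
  queue [21, 35] -> pop 21, enqueue [none], visited so far: [24, 6, 46, 4, 21]
  queue [35] -> pop 35, enqueue [28], visited so far: [24, 6, 46, 4, 21, 35]
  queue [28] -> pop 28, enqueue [none], visited so far: [24, 6, 46, 4, 21, 35, 28]
Result: [24, 6, 46, 4, 21, 35, 28]


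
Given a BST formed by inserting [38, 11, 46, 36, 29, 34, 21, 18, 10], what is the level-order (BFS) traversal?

Tree insertion order: [38, 11, 46, 36, 29, 34, 21, 18, 10]
Tree (level-order array): [38, 11, 46, 10, 36, None, None, None, None, 29, None, 21, 34, 18]
BFS from the root, enqueuing left then right child of each popped node:
  queue [38] -> pop 38, enqueue [11, 46], visited so far: [38]
  queue [11, 46] -> pop 11, enqueue [10, 36], visited so far: [38, 11]
  queue [46, 10, 36] -> pop 46, enqueue [none], visited so far: [38, 11, 46]
  queue [10, 36] -> pop 10, enqueue [none], visited so far: [38, 11, 46, 10]
  queue [36] -> pop 36, enqueue [29], visited so far: [38, 11, 46, 10, 36]
  queue [29] -> pop 29, enqueue [21, 34], visited so far: [38, 11, 46, 10, 36, 29]
  queue [21, 34] -> pop 21, enqueue [18], visited so far: [38, 11, 46, 10, 36, 29, 21]
  queue [34, 18] -> pop 34, enqueue [none], visited so far: [38, 11, 46, 10, 36, 29, 21, 34]
  queue [18] -> pop 18, enqueue [none], visited so far: [38, 11, 46, 10, 36, 29, 21, 34, 18]
Result: [38, 11, 46, 10, 36, 29, 21, 34, 18]


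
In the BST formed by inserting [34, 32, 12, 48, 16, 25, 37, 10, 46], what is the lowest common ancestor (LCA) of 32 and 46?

Tree insertion order: [34, 32, 12, 48, 16, 25, 37, 10, 46]
Tree (level-order array): [34, 32, 48, 12, None, 37, None, 10, 16, None, 46, None, None, None, 25]
In a BST, the LCA of p=32, q=46 is the first node v on the
root-to-leaf path with p <= v <= q (go left if both < v, right if both > v).
Walk from root:
  at 34: 32 <= 34 <= 46, this is the LCA
LCA = 34


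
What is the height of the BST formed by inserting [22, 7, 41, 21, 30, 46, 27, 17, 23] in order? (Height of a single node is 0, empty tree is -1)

Insertion order: [22, 7, 41, 21, 30, 46, 27, 17, 23]
Tree (level-order array): [22, 7, 41, None, 21, 30, 46, 17, None, 27, None, None, None, None, None, 23]
Compute height bottom-up (empty subtree = -1):
  height(17) = 1 + max(-1, -1) = 0
  height(21) = 1 + max(0, -1) = 1
  height(7) = 1 + max(-1, 1) = 2
  height(23) = 1 + max(-1, -1) = 0
  height(27) = 1 + max(0, -1) = 1
  height(30) = 1 + max(1, -1) = 2
  height(46) = 1 + max(-1, -1) = 0
  height(41) = 1 + max(2, 0) = 3
  height(22) = 1 + max(2, 3) = 4
Height = 4


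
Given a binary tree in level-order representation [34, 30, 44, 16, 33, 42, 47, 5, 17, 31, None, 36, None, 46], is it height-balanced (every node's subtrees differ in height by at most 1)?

Tree (level-order array): [34, 30, 44, 16, 33, 42, 47, 5, 17, 31, None, 36, None, 46]
Definition: a tree is height-balanced if, at every node, |h(left) - h(right)| <= 1 (empty subtree has height -1).
Bottom-up per-node check:
  node 5: h_left=-1, h_right=-1, diff=0 [OK], height=0
  node 17: h_left=-1, h_right=-1, diff=0 [OK], height=0
  node 16: h_left=0, h_right=0, diff=0 [OK], height=1
  node 31: h_left=-1, h_right=-1, diff=0 [OK], height=0
  node 33: h_left=0, h_right=-1, diff=1 [OK], height=1
  node 30: h_left=1, h_right=1, diff=0 [OK], height=2
  node 36: h_left=-1, h_right=-1, diff=0 [OK], height=0
  node 42: h_left=0, h_right=-1, diff=1 [OK], height=1
  node 46: h_left=-1, h_right=-1, diff=0 [OK], height=0
  node 47: h_left=0, h_right=-1, diff=1 [OK], height=1
  node 44: h_left=1, h_right=1, diff=0 [OK], height=2
  node 34: h_left=2, h_right=2, diff=0 [OK], height=3
All nodes satisfy the balance condition.
Result: Balanced


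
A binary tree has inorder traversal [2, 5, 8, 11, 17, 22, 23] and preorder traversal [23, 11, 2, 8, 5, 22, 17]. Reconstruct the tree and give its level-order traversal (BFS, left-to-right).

Inorder:  [2, 5, 8, 11, 17, 22, 23]
Preorder: [23, 11, 2, 8, 5, 22, 17]
Algorithm: preorder visits root first, so consume preorder in order;
for each root, split the current inorder slice at that value into
left-subtree inorder and right-subtree inorder, then recurse.
Recursive splits:
  root=23; inorder splits into left=[2, 5, 8, 11, 17, 22], right=[]
  root=11; inorder splits into left=[2, 5, 8], right=[17, 22]
  root=2; inorder splits into left=[], right=[5, 8]
  root=8; inorder splits into left=[5], right=[]
  root=5; inorder splits into left=[], right=[]
  root=22; inorder splits into left=[17], right=[]
  root=17; inorder splits into left=[], right=[]
Reconstructed level-order: [23, 11, 2, 22, 8, 17, 5]


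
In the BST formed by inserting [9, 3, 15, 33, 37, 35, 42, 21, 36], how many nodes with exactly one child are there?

Tree built from: [9, 3, 15, 33, 37, 35, 42, 21, 36]
Tree (level-order array): [9, 3, 15, None, None, None, 33, 21, 37, None, None, 35, 42, None, 36]
Rule: These are nodes with exactly 1 non-null child.
Per-node child counts:
  node 9: 2 child(ren)
  node 3: 0 child(ren)
  node 15: 1 child(ren)
  node 33: 2 child(ren)
  node 21: 0 child(ren)
  node 37: 2 child(ren)
  node 35: 1 child(ren)
  node 36: 0 child(ren)
  node 42: 0 child(ren)
Matching nodes: [15, 35]
Count of nodes with exactly one child: 2


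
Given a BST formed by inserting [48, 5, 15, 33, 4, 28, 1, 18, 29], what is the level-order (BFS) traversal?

Tree insertion order: [48, 5, 15, 33, 4, 28, 1, 18, 29]
Tree (level-order array): [48, 5, None, 4, 15, 1, None, None, 33, None, None, 28, None, 18, 29]
BFS from the root, enqueuing left then right child of each popped node:
  queue [48] -> pop 48, enqueue [5], visited so far: [48]
  queue [5] -> pop 5, enqueue [4, 15], visited so far: [48, 5]
  queue [4, 15] -> pop 4, enqueue [1], visited so far: [48, 5, 4]
  queue [15, 1] -> pop 15, enqueue [33], visited so far: [48, 5, 4, 15]
  queue [1, 33] -> pop 1, enqueue [none], visited so far: [48, 5, 4, 15, 1]
  queue [33] -> pop 33, enqueue [28], visited so far: [48, 5, 4, 15, 1, 33]
  queue [28] -> pop 28, enqueue [18, 29], visited so far: [48, 5, 4, 15, 1, 33, 28]
  queue [18, 29] -> pop 18, enqueue [none], visited so far: [48, 5, 4, 15, 1, 33, 28, 18]
  queue [29] -> pop 29, enqueue [none], visited so far: [48, 5, 4, 15, 1, 33, 28, 18, 29]
Result: [48, 5, 4, 15, 1, 33, 28, 18, 29]


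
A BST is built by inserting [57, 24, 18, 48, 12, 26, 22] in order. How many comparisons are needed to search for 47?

Search path for 47: 57 -> 24 -> 48 -> 26
Found: False
Comparisons: 4


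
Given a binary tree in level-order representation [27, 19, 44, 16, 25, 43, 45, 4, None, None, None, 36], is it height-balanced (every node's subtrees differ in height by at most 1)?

Tree (level-order array): [27, 19, 44, 16, 25, 43, 45, 4, None, None, None, 36]
Definition: a tree is height-balanced if, at every node, |h(left) - h(right)| <= 1 (empty subtree has height -1).
Bottom-up per-node check:
  node 4: h_left=-1, h_right=-1, diff=0 [OK], height=0
  node 16: h_left=0, h_right=-1, diff=1 [OK], height=1
  node 25: h_left=-1, h_right=-1, diff=0 [OK], height=0
  node 19: h_left=1, h_right=0, diff=1 [OK], height=2
  node 36: h_left=-1, h_right=-1, diff=0 [OK], height=0
  node 43: h_left=0, h_right=-1, diff=1 [OK], height=1
  node 45: h_left=-1, h_right=-1, diff=0 [OK], height=0
  node 44: h_left=1, h_right=0, diff=1 [OK], height=2
  node 27: h_left=2, h_right=2, diff=0 [OK], height=3
All nodes satisfy the balance condition.
Result: Balanced


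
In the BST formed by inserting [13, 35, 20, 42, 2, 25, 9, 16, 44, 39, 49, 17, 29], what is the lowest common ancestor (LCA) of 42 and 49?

Tree insertion order: [13, 35, 20, 42, 2, 25, 9, 16, 44, 39, 49, 17, 29]
Tree (level-order array): [13, 2, 35, None, 9, 20, 42, None, None, 16, 25, 39, 44, None, 17, None, 29, None, None, None, 49]
In a BST, the LCA of p=42, q=49 is the first node v on the
root-to-leaf path with p <= v <= q (go left if both < v, right if both > v).
Walk from root:
  at 13: both 42 and 49 > 13, go right
  at 35: both 42 and 49 > 35, go right
  at 42: 42 <= 42 <= 49, this is the LCA
LCA = 42


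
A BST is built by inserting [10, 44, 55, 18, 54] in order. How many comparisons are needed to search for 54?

Search path for 54: 10 -> 44 -> 55 -> 54
Found: True
Comparisons: 4


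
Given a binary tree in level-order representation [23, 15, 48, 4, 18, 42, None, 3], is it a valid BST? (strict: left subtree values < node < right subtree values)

Level-order array: [23, 15, 48, 4, 18, 42, None, 3]
Validate using subtree bounds (lo, hi): at each node, require lo < value < hi,
then recurse left with hi=value and right with lo=value.
Preorder trace (stopping at first violation):
  at node 23 with bounds (-inf, +inf): OK
  at node 15 with bounds (-inf, 23): OK
  at node 4 with bounds (-inf, 15): OK
  at node 3 with bounds (-inf, 4): OK
  at node 18 with bounds (15, 23): OK
  at node 48 with bounds (23, +inf): OK
  at node 42 with bounds (23, 48): OK
No violation found at any node.
Result: Valid BST


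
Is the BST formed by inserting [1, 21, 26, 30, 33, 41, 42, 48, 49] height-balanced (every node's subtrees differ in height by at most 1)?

Tree (level-order array): [1, None, 21, None, 26, None, 30, None, 33, None, 41, None, 42, None, 48, None, 49]
Definition: a tree is height-balanced if, at every node, |h(left) - h(right)| <= 1 (empty subtree has height -1).
Bottom-up per-node check:
  node 49: h_left=-1, h_right=-1, diff=0 [OK], height=0
  node 48: h_left=-1, h_right=0, diff=1 [OK], height=1
  node 42: h_left=-1, h_right=1, diff=2 [FAIL (|-1-1|=2 > 1)], height=2
  node 41: h_left=-1, h_right=2, diff=3 [FAIL (|-1-2|=3 > 1)], height=3
  node 33: h_left=-1, h_right=3, diff=4 [FAIL (|-1-3|=4 > 1)], height=4
  node 30: h_left=-1, h_right=4, diff=5 [FAIL (|-1-4|=5 > 1)], height=5
  node 26: h_left=-1, h_right=5, diff=6 [FAIL (|-1-5|=6 > 1)], height=6
  node 21: h_left=-1, h_right=6, diff=7 [FAIL (|-1-6|=7 > 1)], height=7
  node 1: h_left=-1, h_right=7, diff=8 [FAIL (|-1-7|=8 > 1)], height=8
Node 42 violates the condition: |-1 - 1| = 2 > 1.
Result: Not balanced


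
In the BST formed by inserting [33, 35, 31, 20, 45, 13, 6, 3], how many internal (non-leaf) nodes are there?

Tree built from: [33, 35, 31, 20, 45, 13, 6, 3]
Tree (level-order array): [33, 31, 35, 20, None, None, 45, 13, None, None, None, 6, None, 3]
Rule: An internal node has at least one child.
Per-node child counts:
  node 33: 2 child(ren)
  node 31: 1 child(ren)
  node 20: 1 child(ren)
  node 13: 1 child(ren)
  node 6: 1 child(ren)
  node 3: 0 child(ren)
  node 35: 1 child(ren)
  node 45: 0 child(ren)
Matching nodes: [33, 31, 20, 13, 6, 35]
Count of internal (non-leaf) nodes: 6


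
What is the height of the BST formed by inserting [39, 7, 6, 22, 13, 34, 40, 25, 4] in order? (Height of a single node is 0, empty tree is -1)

Insertion order: [39, 7, 6, 22, 13, 34, 40, 25, 4]
Tree (level-order array): [39, 7, 40, 6, 22, None, None, 4, None, 13, 34, None, None, None, None, 25]
Compute height bottom-up (empty subtree = -1):
  height(4) = 1 + max(-1, -1) = 0
  height(6) = 1 + max(0, -1) = 1
  height(13) = 1 + max(-1, -1) = 0
  height(25) = 1 + max(-1, -1) = 0
  height(34) = 1 + max(0, -1) = 1
  height(22) = 1 + max(0, 1) = 2
  height(7) = 1 + max(1, 2) = 3
  height(40) = 1 + max(-1, -1) = 0
  height(39) = 1 + max(3, 0) = 4
Height = 4
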